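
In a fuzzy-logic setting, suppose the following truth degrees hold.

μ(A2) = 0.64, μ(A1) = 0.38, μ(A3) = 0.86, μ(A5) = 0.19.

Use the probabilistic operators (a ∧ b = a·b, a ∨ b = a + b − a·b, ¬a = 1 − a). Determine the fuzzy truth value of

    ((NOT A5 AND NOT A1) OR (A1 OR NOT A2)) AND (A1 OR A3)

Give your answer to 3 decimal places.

NOT A5 = 1 − 0.1900 = 0.8100
NOT A1 = 1 − 0.3800 = 0.6200
NOT A5 AND NOT A1 = a·b on (0.8100, 0.6200) = 0.5022
NOT A2 = 1 − 0.6400 = 0.3600
A1 OR NOT A2 = a + b − a·b on (0.3800, 0.3600) = 0.6032
(NOT A5 AND NOT A1) OR (A1 OR NOT A2) = a + b − a·b on (0.5022, 0.6032) = 0.8025
A1 OR A3 = a + b − a·b on (0.3800, 0.8600) = 0.9132
((NOT A5 AND NOT A1) OR (A1 OR NOT A2)) AND (A1 OR A3) = a·b on (0.8025, 0.9132) = 0.7328

0.733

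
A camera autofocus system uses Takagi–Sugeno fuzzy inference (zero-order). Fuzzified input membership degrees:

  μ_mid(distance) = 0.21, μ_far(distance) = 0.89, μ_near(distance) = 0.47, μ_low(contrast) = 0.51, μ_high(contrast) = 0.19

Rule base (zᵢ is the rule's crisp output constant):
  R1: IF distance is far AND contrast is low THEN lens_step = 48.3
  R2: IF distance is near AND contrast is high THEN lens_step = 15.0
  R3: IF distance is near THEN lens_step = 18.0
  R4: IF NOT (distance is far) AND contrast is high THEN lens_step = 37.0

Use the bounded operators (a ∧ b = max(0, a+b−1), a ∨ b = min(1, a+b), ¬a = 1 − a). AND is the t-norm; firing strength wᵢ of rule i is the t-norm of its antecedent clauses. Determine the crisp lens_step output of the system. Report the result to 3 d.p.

31.931

R1 (z=48.3): far=0.89, low=0.51; AND[max(0, a+b−1)] → w = 0.40
R2 (z=15.0): near=0.47, high=0.19; AND[max(0, a+b−1)] → w = 0.00
R3 (z=18.0): near=0.47 → w = 0.47
R4 (z=37.0): ¬far=1−0.89=0.11, high=0.19; AND[max(0, a+b−1)] → w = 0.00
Weighted average = (0.40·48.3 + 0.00·15.0 + 0.47·18.0 + 0.00·37.0) / (0.40 + 0.00 + 0.47 + 0.00)
  = 27.7800 / 0.8700 = 31.931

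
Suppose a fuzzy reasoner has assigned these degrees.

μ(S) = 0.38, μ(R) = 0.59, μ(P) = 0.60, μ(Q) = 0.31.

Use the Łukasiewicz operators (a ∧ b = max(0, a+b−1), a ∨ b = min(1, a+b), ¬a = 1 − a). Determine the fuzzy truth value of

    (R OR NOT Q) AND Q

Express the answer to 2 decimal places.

NOT Q = 1 − 0.31 = 0.69
R OR NOT Q = min(1, a+b) on (0.59, 0.69) = 1.00
(R OR NOT Q) AND Q = max(0, a+b−1) on (1.00, 0.31) = 0.31

0.31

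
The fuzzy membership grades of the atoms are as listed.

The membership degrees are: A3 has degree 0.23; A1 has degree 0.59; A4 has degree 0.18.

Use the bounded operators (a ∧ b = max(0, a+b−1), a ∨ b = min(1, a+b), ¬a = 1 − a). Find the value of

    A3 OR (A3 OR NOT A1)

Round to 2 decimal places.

NOT A1 = 1 − 0.59 = 0.41
A3 OR NOT A1 = min(1, a+b) on (0.23, 0.41) = 0.64
A3 OR (A3 OR NOT A1) = min(1, a+b) on (0.23, 0.64) = 0.87

0.87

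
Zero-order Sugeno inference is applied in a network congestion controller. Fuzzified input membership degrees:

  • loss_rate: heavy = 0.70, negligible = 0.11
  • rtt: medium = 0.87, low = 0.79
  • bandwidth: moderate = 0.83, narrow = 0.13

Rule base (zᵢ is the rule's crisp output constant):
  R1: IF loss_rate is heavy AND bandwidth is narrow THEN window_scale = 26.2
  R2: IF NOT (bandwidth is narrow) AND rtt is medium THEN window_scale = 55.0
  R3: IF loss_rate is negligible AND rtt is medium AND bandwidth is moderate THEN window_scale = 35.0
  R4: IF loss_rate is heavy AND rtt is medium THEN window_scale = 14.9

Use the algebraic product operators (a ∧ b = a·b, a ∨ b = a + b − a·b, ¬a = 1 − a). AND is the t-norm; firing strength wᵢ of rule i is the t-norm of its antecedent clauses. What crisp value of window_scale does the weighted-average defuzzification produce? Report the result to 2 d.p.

36.36

R1 (z=26.2): heavy=0.70, narrow=0.13; AND[a·b] → w = 0.0910
R2 (z=55.0): ¬narrow=1−0.13=0.87, medium=0.87; AND[a·b] → w = 0.7569
R3 (z=35.0): negligible=0.11, medium=0.87, moderate=0.83; AND[a·b] → w = 0.0794
R4 (z=14.9): heavy=0.70, medium=0.87; AND[a·b] → w = 0.6090
Weighted average = (0.0910·26.2 + 0.7569·55.0 + 0.0794·35.0 + 0.6090·14.9) / (0.0910 + 0.7569 + 0.0794 + 0.6090)
  = 55.8679 / 1.5363 = 36.36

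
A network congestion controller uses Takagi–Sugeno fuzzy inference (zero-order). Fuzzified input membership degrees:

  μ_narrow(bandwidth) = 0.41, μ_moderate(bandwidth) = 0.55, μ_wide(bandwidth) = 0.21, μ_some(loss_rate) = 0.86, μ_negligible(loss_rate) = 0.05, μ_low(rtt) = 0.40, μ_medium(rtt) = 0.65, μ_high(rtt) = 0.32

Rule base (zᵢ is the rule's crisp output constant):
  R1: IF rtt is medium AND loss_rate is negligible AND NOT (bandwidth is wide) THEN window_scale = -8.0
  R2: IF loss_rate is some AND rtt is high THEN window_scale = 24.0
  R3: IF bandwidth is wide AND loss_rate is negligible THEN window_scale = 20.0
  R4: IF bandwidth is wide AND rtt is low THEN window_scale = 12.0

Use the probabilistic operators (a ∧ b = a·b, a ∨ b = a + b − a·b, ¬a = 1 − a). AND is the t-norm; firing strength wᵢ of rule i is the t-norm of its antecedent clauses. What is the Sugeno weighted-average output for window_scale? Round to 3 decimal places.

19.266

R1 (z=-8.0): medium=0.65, negligible=0.05, ¬wide=1−0.21=0.79; AND[a·b] → w = 0.0257
R2 (z=24.0): some=0.86, high=0.32; AND[a·b] → w = 0.2752
R3 (z=20.0): wide=0.21, negligible=0.05; AND[a·b] → w = 0.0105
R4 (z=12.0): wide=0.21, low=0.40; AND[a·b] → w = 0.0840
Weighted average = (0.0257·-8.0 + 0.2752·24.0 + 0.0105·20.0 + 0.0840·12.0) / (0.0257 + 0.2752 + 0.0105 + 0.0840)
  = 7.6174 / 0.3954 = 19.266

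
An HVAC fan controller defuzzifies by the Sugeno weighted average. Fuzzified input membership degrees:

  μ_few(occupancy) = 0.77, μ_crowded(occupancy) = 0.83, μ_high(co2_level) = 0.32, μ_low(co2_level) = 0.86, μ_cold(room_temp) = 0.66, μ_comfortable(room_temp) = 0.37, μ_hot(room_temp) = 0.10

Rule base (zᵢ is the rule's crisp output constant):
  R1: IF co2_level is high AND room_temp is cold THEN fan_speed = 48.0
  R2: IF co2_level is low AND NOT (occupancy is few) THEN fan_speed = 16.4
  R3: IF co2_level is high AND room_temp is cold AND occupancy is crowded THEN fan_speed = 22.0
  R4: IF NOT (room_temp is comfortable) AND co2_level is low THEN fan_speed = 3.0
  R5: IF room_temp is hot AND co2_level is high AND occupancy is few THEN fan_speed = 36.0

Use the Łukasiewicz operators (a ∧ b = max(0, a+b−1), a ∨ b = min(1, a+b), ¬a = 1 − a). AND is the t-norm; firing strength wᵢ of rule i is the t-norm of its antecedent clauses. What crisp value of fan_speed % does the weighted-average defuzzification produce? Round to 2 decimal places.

R1 (z=48.0): high=0.32, cold=0.66; AND[max(0, a+b−1)] → w = 0.00
R2 (z=16.4): low=0.86, ¬few=1−0.77=0.23; AND[max(0, a+b−1)] → w = 0.09
R3 (z=22.0): high=0.32, cold=0.66, crowded=0.83; AND[max(0, a+b−1)] → w = 0.00
R4 (z=3.0): ¬comfortable=1−0.37=0.63, low=0.86; AND[max(0, a+b−1)] → w = 0.49
R5 (z=36.0): hot=0.10, high=0.32, few=0.77; AND[max(0, a+b−1)] → w = 0.00
Weighted average = (0.00·48.0 + 0.09·16.4 + 0.00·22.0 + 0.49·3.0 + 0.00·36.0) / (0.00 + 0.09 + 0.00 + 0.49 + 0.00)
  = 2.9460 / 0.5800 = 5.08

5.08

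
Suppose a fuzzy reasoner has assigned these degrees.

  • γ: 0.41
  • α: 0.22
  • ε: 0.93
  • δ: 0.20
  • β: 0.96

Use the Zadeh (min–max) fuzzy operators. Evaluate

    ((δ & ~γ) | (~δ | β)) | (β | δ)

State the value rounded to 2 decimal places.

~γ = 1 − 0.41 = 0.59
δ & ~γ = min(a, b) on (0.20, 0.59) = 0.20
~δ = 1 − 0.20 = 0.80
~δ | β = max(a, b) on (0.80, 0.96) = 0.96
(δ & ~γ) | (~δ | β) = max(a, b) on (0.20, 0.96) = 0.96
β | δ = max(a, b) on (0.96, 0.20) = 0.96
((δ & ~γ) | (~δ | β)) | (β | δ) = max(a, b) on (0.96, 0.96) = 0.96

0.96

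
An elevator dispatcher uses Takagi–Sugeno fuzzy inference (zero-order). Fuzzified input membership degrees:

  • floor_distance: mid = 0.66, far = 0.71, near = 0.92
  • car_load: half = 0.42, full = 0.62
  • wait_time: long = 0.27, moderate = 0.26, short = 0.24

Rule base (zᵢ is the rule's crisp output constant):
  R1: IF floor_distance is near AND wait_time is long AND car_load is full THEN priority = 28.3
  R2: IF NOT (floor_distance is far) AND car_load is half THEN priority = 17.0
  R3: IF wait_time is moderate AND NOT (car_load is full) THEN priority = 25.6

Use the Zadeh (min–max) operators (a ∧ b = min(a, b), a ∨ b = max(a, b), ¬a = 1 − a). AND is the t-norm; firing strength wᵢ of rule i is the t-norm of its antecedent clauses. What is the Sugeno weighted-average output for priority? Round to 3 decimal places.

23.448

R1 (z=28.3): near=0.92, long=0.27, full=0.62; AND[min(a, b)] → w = 0.27
R2 (z=17.0): ¬far=1−0.71=0.29, half=0.42; AND[min(a, b)] → w = 0.29
R3 (z=25.6): moderate=0.26, ¬full=1−0.62=0.38; AND[min(a, b)] → w = 0.26
Weighted average = (0.27·28.3 + 0.29·17.0 + 0.26·25.6) / (0.27 + 0.29 + 0.26)
  = 19.2270 / 0.8200 = 23.448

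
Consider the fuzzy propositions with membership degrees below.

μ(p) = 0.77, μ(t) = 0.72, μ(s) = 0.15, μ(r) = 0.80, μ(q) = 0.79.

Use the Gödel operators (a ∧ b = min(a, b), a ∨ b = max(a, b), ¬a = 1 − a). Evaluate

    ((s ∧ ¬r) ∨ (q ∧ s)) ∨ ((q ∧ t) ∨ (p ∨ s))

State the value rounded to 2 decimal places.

0.77

¬r = 1 − 0.80 = 0.20
s ∧ ¬r = min(a, b) on (0.15, 0.20) = 0.15
q ∧ s = min(a, b) on (0.79, 0.15) = 0.15
(s ∧ ¬r) ∨ (q ∧ s) = max(a, b) on (0.15, 0.15) = 0.15
q ∧ t = min(a, b) on (0.79, 0.72) = 0.72
p ∨ s = max(a, b) on (0.77, 0.15) = 0.77
(q ∧ t) ∨ (p ∨ s) = max(a, b) on (0.72, 0.77) = 0.77
((s ∧ ¬r) ∨ (q ∧ s)) ∨ ((q ∧ t) ∨ (p ∨ s)) = max(a, b) on (0.15, 0.77) = 0.77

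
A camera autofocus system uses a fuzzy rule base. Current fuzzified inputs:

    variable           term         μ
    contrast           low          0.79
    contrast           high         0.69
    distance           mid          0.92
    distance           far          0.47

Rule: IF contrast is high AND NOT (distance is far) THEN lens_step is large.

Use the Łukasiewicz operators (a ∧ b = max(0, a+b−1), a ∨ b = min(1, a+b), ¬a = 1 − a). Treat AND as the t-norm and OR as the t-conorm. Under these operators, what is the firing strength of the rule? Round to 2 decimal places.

firing strength: high=0.69, ¬far=1−0.47=0.53; AND[max(0, a+b−1)] → w = 0.22

0.22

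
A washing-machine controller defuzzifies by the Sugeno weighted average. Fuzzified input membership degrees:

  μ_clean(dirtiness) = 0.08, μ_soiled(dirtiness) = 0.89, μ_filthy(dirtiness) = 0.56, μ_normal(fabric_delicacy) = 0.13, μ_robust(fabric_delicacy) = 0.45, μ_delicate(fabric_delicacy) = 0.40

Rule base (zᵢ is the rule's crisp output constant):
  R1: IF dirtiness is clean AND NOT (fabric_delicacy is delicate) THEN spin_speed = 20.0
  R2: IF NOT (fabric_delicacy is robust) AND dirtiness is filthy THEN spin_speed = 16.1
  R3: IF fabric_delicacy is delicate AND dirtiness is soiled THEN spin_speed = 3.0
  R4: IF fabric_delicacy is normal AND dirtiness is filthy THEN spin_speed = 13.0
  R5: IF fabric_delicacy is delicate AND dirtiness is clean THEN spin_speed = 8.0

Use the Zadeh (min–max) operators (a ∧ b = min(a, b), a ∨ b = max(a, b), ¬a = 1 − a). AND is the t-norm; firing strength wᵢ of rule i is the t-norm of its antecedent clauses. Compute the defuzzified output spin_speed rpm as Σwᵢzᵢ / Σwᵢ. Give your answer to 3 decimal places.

R1 (z=20.0): clean=0.08, ¬delicate=1−0.40=0.60; AND[min(a, b)] → w = 0.08
R2 (z=16.1): ¬robust=1−0.45=0.55, filthy=0.56; AND[min(a, b)] → w = 0.55
R3 (z=3.0): delicate=0.40, soiled=0.89; AND[min(a, b)] → w = 0.40
R4 (z=13.0): normal=0.13, filthy=0.56; AND[min(a, b)] → w = 0.13
R5 (z=8.0): delicate=0.40, clean=0.08; AND[min(a, b)] → w = 0.08
Weighted average = (0.08·20.0 + 0.55·16.1 + 0.40·3.0 + 0.13·13.0 + 0.08·8.0) / (0.08 + 0.55 + 0.40 + 0.13 + 0.08)
  = 13.9850 / 1.2400 = 11.278

11.278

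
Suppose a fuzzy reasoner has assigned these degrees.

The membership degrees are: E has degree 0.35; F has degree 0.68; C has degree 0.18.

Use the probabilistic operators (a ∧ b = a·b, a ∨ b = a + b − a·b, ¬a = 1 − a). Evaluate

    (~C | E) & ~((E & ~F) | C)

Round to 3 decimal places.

~C = 1 − 0.1800 = 0.8200
~C | E = a + b − a·b on (0.8200, 0.3500) = 0.8830
~F = 1 − 0.6800 = 0.3200
E & ~F = a·b on (0.3500, 0.3200) = 0.1120
(E & ~F) | C = a + b − a·b on (0.1120, 0.1800) = 0.2718
~((E & ~F) | C) = 1 − 0.2718 = 0.7282
(~C | E) & ~((E & ~F) | C) = a·b on (0.8830, 0.7282) = 0.6430

0.643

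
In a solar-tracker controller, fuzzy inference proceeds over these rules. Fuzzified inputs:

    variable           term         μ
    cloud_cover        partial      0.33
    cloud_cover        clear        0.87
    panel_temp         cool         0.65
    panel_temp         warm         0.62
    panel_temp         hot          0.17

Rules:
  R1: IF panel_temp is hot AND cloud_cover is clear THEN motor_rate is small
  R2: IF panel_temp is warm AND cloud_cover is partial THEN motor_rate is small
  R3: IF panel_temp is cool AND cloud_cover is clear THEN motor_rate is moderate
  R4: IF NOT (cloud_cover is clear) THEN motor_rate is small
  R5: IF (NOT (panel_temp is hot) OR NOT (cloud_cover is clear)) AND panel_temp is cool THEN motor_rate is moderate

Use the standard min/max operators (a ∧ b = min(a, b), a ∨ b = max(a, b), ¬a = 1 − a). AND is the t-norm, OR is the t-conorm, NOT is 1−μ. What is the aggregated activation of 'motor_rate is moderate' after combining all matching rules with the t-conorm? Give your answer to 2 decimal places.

0.65

R1: hot=0.17, clear=0.87; AND[min(a, b)] → w = 0.17
R2: warm=0.62, partial=0.33; AND[min(a, b)] → w = 0.33
R3: cool=0.65, clear=0.87; AND[min(a, b)] → w = 0.65
R4: ¬clear=1−0.87=0.13 → w = 0.13
R5: (¬hot=1−0.17=0.83 OR ¬clear=1−0.87=0.13) = 0.83; AND[min(a, b)] with cool=0.65 → w = 0.65
Rules with consequent 'moderate': {R3, R5} → strengths 0.65, 0.65
Aggregate via t-conorm [max(a, b)]: 0.65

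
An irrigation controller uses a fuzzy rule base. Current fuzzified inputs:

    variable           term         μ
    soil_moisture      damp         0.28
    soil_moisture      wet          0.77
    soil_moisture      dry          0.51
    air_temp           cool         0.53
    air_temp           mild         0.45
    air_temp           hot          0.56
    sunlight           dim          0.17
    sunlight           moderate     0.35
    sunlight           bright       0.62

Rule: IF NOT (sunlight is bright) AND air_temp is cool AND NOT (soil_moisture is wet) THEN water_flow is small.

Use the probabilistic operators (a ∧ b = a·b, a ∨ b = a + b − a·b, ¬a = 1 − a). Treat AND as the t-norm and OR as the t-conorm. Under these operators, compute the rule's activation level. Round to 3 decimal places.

0.046

firing strength: ¬bright=1−0.62=0.38, cool=0.53, ¬wet=1−0.77=0.23; AND[a·b] → w = 0.0463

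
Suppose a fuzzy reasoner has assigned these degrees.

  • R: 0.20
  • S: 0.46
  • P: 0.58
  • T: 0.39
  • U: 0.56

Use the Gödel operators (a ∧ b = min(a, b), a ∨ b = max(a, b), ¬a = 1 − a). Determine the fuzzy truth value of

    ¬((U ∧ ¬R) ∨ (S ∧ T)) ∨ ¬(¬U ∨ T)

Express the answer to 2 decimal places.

¬R = 1 − 0.20 = 0.80
U ∧ ¬R = min(a, b) on (0.56, 0.80) = 0.56
S ∧ T = min(a, b) on (0.46, 0.39) = 0.39
(U ∧ ¬R) ∨ (S ∧ T) = max(a, b) on (0.56, 0.39) = 0.56
¬((U ∧ ¬R) ∨ (S ∧ T)) = 1 − 0.56 = 0.44
¬U = 1 − 0.56 = 0.44
¬U ∨ T = max(a, b) on (0.44, 0.39) = 0.44
¬(¬U ∨ T) = 1 − 0.44 = 0.56
¬((U ∧ ¬R) ∨ (S ∧ T)) ∨ ¬(¬U ∨ T) = max(a, b) on (0.44, 0.56) = 0.56

0.56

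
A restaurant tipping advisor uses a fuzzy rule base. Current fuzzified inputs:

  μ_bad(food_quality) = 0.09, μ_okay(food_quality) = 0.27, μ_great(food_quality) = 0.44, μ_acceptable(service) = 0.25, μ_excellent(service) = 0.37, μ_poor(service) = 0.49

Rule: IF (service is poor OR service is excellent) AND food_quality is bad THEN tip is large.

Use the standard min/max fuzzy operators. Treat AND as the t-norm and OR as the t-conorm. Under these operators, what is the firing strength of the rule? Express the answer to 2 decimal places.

0.09

firing strength: (poor=0.49 OR excellent=0.37) = 0.49; AND[min(a, b)] with bad=0.09 → w = 0.09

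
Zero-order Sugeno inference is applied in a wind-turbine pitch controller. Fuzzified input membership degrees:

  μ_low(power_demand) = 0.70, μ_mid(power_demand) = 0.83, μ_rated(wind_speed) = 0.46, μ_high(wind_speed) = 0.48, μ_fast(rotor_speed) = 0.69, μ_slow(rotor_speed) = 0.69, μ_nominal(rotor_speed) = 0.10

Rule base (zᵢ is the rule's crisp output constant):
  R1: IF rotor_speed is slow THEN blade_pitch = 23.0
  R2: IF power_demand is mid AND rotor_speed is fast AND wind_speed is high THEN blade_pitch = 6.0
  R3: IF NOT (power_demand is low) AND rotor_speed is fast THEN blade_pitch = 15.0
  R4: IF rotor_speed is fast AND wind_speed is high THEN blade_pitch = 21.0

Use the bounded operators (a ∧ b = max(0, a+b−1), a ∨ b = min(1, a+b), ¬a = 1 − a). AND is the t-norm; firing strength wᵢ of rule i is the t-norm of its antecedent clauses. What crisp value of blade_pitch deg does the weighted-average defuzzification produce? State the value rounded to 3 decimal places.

R1 (z=23.0): slow=0.69 → w = 0.69
R2 (z=6.0): mid=0.83, fast=0.69, high=0.48; AND[max(0, a+b−1)] → w = 0.00
R3 (z=15.0): ¬low=1−0.70=0.30, fast=0.69; AND[max(0, a+b−1)] → w = 0.00
R4 (z=21.0): fast=0.69, high=0.48; AND[max(0, a+b−1)] → w = 0.17
Weighted average = (0.69·23.0 + 0.00·6.0 + 0.00·15.0 + 0.17·21.0) / (0.69 + 0.00 + 0.00 + 0.17)
  = 19.4400 / 0.8600 = 22.605

22.605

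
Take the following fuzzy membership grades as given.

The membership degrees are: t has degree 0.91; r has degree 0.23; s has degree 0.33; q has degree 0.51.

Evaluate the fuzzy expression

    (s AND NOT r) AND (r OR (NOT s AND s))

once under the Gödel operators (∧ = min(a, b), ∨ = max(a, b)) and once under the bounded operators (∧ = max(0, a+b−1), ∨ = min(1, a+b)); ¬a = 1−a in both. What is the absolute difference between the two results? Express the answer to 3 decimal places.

Under Gödel:
  NOT r = 1 − 0.23 = 0.77
  s AND NOT r = min(a, b) on (0.33, 0.77) = 0.33
  NOT s = 1 − 0.33 = 0.67
  NOT s AND s = min(a, b) on (0.67, 0.33) = 0.33
  r OR (NOT s AND s) = max(a, b) on (0.23, 0.33) = 0.33
  (s AND NOT r) AND (r OR (NOT s AND s)) = min(a, b) on (0.33, 0.33) = 0.33
  → value = 0.3300
Under bounded:
  NOT r = 1 − 0.23 = 0.77
  s AND NOT r = max(0, a+b−1) on (0.33, 0.77) = 0.10
  NOT s = 1 − 0.33 = 0.67
  NOT s AND s = max(0, a+b−1) on (0.67, 0.33) = 0.00
  r OR (NOT s AND s) = min(1, a+b) on (0.23, 0.00) = 0.23
  (s AND NOT r) AND (r OR (NOT s AND s)) = max(0, a+b−1) on (0.10, 0.23) = 0.00
  → value = 0.0000
|0.3300 − 0.0000| = 0.330

0.330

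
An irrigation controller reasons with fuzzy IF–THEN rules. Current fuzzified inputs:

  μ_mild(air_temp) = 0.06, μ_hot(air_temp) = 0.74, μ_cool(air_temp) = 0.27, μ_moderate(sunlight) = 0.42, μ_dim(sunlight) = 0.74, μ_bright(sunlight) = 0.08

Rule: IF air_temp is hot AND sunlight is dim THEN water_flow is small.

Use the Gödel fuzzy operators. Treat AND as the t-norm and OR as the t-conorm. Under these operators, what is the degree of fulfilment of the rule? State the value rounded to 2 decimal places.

firing strength: hot=0.74, dim=0.74; AND[min(a, b)] → w = 0.74

0.74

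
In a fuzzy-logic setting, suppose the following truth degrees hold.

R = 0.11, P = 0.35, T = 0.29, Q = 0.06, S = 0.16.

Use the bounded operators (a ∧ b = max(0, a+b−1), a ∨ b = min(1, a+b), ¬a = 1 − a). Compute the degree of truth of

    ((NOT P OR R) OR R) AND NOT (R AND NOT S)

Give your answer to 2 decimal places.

NOT P = 1 − 0.35 = 0.65
NOT P OR R = min(1, a+b) on (0.65, 0.11) = 0.76
(NOT P OR R) OR R = min(1, a+b) on (0.76, 0.11) = 0.87
NOT S = 1 − 0.16 = 0.84
R AND NOT S = max(0, a+b−1) on (0.11, 0.84) = 0.00
NOT (R AND NOT S) = 1 − 0.00 = 1.00
((NOT P OR R) OR R) AND NOT (R AND NOT S) = max(0, a+b−1) on (0.87, 1.00) = 0.87

0.87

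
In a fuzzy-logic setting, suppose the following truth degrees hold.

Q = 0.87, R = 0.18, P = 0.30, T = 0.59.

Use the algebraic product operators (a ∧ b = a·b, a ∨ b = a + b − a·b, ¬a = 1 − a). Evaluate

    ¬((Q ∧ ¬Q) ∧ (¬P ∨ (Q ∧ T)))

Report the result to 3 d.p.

0.903

¬Q = 1 − 0.8700 = 0.1300
Q ∧ ¬Q = a·b on (0.8700, 0.1300) = 0.1131
¬P = 1 − 0.3000 = 0.7000
Q ∧ T = a·b on (0.8700, 0.5900) = 0.5133
¬P ∨ (Q ∧ T) = a + b − a·b on (0.7000, 0.5133) = 0.8540
(Q ∧ ¬Q) ∧ (¬P ∨ (Q ∧ T)) = a·b on (0.1131, 0.8540) = 0.0966
¬((Q ∧ ¬Q) ∧ (¬P ∨ (Q ∧ T))) = 1 − 0.0966 = 0.9034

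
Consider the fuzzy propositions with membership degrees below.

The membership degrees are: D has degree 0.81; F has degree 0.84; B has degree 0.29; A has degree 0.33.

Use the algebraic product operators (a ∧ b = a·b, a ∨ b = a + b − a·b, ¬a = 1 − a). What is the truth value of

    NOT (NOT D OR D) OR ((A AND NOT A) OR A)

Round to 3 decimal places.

NOT D = 1 − 0.8100 = 0.1900
NOT D OR D = a + b − a·b on (0.1900, 0.8100) = 0.8461
NOT (NOT D OR D) = 1 − 0.8461 = 0.1539
NOT A = 1 − 0.3300 = 0.6700
A AND NOT A = a·b on (0.3300, 0.6700) = 0.2211
(A AND NOT A) OR A = a + b − a·b on (0.2211, 0.3300) = 0.4781
NOT (NOT D OR D) OR ((A AND NOT A) OR A) = a + b − a·b on (0.1539, 0.4781) = 0.5585

0.558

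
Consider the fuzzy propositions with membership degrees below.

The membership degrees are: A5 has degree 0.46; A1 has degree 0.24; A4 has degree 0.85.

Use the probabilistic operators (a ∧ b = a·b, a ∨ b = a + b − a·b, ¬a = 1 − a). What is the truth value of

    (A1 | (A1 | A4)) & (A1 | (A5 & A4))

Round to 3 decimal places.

0.491

A1 | A4 = a + b − a·b on (0.2400, 0.8500) = 0.8860
A1 | (A1 | A4) = a + b − a·b on (0.2400, 0.8860) = 0.9134
A5 & A4 = a·b on (0.4600, 0.8500) = 0.3910
A1 | (A5 & A4) = a + b − a·b on (0.2400, 0.3910) = 0.5372
(A1 | (A1 | A4)) & (A1 | (A5 & A4)) = a·b on (0.9134, 0.5372) = 0.4906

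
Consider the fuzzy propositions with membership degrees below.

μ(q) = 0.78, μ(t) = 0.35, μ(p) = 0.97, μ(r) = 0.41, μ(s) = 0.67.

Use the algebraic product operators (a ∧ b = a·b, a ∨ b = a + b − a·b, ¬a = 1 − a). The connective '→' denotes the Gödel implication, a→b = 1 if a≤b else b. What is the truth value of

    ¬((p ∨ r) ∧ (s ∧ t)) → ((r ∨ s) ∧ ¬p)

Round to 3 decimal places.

0.024

p ∨ r = a + b − a·b on (0.9700, 0.4100) = 0.9823
s ∧ t = a·b on (0.6700, 0.3500) = 0.2345
(p ∨ r) ∧ (s ∧ t) = a·b on (0.9823, 0.2345) = 0.2303
¬((p ∨ r) ∧ (s ∧ t)) = 1 − 0.2303 = 0.7697
r ∨ s = a + b − a·b on (0.4100, 0.6700) = 0.8053
¬p = 1 − 0.9700 = 0.0300
(r ∨ s) ∧ ¬p = a·b on (0.8053, 0.0300) = 0.0242
¬((p ∨ r) ∧ (s ∧ t)) → ((r ∨ s) ∧ ¬p)  [Gödel: 1 if a≤b else b] with a=0.7697, b=0.0242 → 0.0242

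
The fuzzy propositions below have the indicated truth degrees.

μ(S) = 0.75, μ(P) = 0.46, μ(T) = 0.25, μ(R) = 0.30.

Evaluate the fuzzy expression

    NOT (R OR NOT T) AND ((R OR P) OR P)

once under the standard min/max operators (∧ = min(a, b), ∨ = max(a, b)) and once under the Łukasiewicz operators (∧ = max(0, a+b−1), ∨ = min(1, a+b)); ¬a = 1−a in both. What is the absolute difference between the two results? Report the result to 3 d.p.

0.250

Under standard min/max:
  NOT T = 1 − 0.25 = 0.75
  R OR NOT T = max(a, b) on (0.30, 0.75) = 0.75
  NOT (R OR NOT T) = 1 − 0.75 = 0.25
  R OR P = max(a, b) on (0.30, 0.46) = 0.46
  (R OR P) OR P = max(a, b) on (0.46, 0.46) = 0.46
  NOT (R OR NOT T) AND ((R OR P) OR P) = min(a, b) on (0.25, 0.46) = 0.25
  → value = 0.2500
Under Łukasiewicz:
  NOT T = 1 − 0.25 = 0.75
  R OR NOT T = min(1, a+b) on (0.30, 0.75) = 1.00
  NOT (R OR NOT T) = 1 − 1.00 = 0.00
  R OR P = min(1, a+b) on (0.30, 0.46) = 0.76
  (R OR P) OR P = min(1, a+b) on (0.76, 0.46) = 1.00
  NOT (R OR NOT T) AND ((R OR P) OR P) = max(0, a+b−1) on (0.00, 1.00) = 0.00
  → value = 0.0000
|0.2500 − 0.0000| = 0.250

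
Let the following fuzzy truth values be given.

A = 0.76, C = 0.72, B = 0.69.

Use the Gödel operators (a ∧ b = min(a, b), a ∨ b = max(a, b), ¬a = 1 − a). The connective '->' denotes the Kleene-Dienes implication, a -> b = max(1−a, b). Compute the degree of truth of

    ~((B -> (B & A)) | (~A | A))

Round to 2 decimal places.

0.24

B & A = min(a, b) on (0.69, 0.76) = 0.69
B -> (B & A)  [Kleene-Dienes: max(1−a, b)] with a=0.69, b=0.69 → 0.69
~A = 1 − 0.76 = 0.24
~A | A = max(a, b) on (0.24, 0.76) = 0.76
(B -> (B & A)) | (~A | A) = max(a, b) on (0.69, 0.76) = 0.76
~((B -> (B & A)) | (~A | A)) = 1 − 0.76 = 0.24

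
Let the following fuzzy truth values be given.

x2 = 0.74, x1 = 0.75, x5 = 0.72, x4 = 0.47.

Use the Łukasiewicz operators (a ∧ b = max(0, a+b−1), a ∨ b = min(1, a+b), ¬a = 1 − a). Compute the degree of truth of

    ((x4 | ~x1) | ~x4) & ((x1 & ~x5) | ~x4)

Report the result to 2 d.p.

0.56

~x1 = 1 − 0.75 = 0.25
x4 | ~x1 = min(1, a+b) on (0.47, 0.25) = 0.72
~x4 = 1 − 0.47 = 0.53
(x4 | ~x1) | ~x4 = min(1, a+b) on (0.72, 0.53) = 1.00
~x5 = 1 − 0.72 = 0.28
x1 & ~x5 = max(0, a+b−1) on (0.75, 0.28) = 0.03
~x4 = 1 − 0.47 = 0.53
(x1 & ~x5) | ~x4 = min(1, a+b) on (0.03, 0.53) = 0.56
((x4 | ~x1) | ~x4) & ((x1 & ~x5) | ~x4) = max(0, a+b−1) on (1.00, 0.56) = 0.56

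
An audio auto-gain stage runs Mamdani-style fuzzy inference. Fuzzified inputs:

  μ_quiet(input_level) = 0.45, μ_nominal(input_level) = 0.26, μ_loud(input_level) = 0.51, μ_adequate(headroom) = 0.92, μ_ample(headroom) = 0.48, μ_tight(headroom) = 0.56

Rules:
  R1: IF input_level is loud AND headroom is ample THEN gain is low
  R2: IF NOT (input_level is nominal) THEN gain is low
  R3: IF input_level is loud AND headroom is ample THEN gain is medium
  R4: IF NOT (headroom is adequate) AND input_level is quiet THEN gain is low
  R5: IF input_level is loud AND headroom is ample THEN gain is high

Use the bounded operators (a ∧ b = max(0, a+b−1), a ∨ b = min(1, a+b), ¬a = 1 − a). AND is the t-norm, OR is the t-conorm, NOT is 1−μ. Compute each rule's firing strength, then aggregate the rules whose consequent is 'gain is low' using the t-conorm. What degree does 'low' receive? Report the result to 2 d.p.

R1: loud=0.51, ample=0.48; AND[max(0, a+b−1)] → w = 0.00
R2: ¬nominal=1−0.26=0.74 → w = 0.74
R3: loud=0.51, ample=0.48; AND[max(0, a+b−1)] → w = 0.00
R4: ¬adequate=1−0.92=0.08, quiet=0.45; AND[max(0, a+b−1)] → w = 0.00
R5: loud=0.51, ample=0.48; AND[max(0, a+b−1)] → w = 0.00
Rules with consequent 'low': {R1, R2, R4} → strengths 0.00, 0.74, 0.00
Aggregate via t-conorm [min(1, a+b)]: 0.74

0.74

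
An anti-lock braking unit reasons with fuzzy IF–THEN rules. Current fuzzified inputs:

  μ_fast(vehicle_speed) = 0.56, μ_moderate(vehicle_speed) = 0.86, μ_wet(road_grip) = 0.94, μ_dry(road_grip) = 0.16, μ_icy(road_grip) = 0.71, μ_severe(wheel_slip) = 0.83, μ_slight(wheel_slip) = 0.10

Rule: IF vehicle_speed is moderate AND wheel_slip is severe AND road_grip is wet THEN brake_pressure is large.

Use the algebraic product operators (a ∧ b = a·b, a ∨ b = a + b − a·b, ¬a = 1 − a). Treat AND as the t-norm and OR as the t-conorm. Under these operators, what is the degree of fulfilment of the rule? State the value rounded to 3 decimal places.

0.671

firing strength: moderate=0.86, severe=0.83, wet=0.94; AND[a·b] → w = 0.6710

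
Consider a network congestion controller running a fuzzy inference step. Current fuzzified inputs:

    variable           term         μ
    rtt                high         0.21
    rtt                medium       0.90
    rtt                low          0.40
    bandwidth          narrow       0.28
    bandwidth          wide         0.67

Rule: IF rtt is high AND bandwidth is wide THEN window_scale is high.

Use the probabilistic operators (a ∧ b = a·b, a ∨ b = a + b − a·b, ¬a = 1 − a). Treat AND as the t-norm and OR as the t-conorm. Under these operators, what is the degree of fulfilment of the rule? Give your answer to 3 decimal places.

firing strength: high=0.21, wide=0.67; AND[a·b] → w = 0.1407

0.141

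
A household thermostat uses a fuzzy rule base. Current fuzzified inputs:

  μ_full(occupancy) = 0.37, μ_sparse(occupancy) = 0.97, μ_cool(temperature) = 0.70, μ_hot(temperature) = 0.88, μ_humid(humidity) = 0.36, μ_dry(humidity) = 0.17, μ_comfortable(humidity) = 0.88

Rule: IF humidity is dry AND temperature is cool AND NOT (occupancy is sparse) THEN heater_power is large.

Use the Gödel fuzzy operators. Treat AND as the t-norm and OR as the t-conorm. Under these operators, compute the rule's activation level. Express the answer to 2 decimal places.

firing strength: dry=0.17, cool=0.70, ¬sparse=1−0.97=0.03; AND[min(a, b)] → w = 0.03

0.03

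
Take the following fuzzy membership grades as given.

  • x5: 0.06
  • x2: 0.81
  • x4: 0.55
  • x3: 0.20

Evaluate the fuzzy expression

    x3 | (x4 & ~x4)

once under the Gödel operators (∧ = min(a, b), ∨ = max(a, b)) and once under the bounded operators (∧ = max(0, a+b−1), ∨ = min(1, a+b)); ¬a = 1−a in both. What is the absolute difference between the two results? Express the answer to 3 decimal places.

Under Gödel:
  ~x4 = 1 − 0.55 = 0.45
  x4 & ~x4 = min(a, b) on (0.55, 0.45) = 0.45
  x3 | (x4 & ~x4) = max(a, b) on (0.20, 0.45) = 0.45
  → value = 0.4500
Under bounded:
  ~x4 = 1 − 0.55 = 0.45
  x4 & ~x4 = max(0, a+b−1) on (0.55, 0.45) = 0.00
  x3 | (x4 & ~x4) = min(1, a+b) on (0.20, 0.00) = 0.20
  → value = 0.2000
|0.4500 − 0.2000| = 0.250

0.250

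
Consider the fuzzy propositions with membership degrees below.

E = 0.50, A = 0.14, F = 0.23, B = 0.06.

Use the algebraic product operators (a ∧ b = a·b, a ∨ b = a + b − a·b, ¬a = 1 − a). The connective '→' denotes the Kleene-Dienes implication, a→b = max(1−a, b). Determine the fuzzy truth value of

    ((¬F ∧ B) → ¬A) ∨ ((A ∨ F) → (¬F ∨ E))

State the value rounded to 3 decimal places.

¬F = 1 − 0.2300 = 0.7700
¬F ∧ B = a·b on (0.7700, 0.0600) = 0.0462
¬A = 1 − 0.1400 = 0.8600
(¬F ∧ B) → ¬A  [Kleene-Dienes: max(1−a, b)] with a=0.0462, b=0.8600 → 0.9538
A ∨ F = a + b − a·b on (0.1400, 0.2300) = 0.3378
¬F = 1 − 0.2300 = 0.7700
¬F ∨ E = a + b − a·b on (0.7700, 0.5000) = 0.8850
(A ∨ F) → (¬F ∨ E)  [Kleene-Dienes: max(1−a, b)] with a=0.3378, b=0.8850 → 0.8850
((¬F ∧ B) → ¬A) ∨ ((A ∨ F) → (¬F ∨ E)) = a + b − a·b on (0.9538, 0.8850) = 0.9947

0.995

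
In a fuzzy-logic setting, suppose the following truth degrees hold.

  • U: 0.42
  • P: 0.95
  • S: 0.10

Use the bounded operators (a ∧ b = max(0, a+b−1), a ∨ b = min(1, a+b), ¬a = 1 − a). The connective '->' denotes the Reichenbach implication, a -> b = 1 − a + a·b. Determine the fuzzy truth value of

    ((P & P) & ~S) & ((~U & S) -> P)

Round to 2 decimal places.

0.80

P & P = max(0, a+b−1) on (0.95, 0.95) = 0.90
~S = 1 − 0.10 = 0.90
(P & P) & ~S = max(0, a+b−1) on (0.90, 0.90) = 0.80
~U = 1 − 0.42 = 0.58
~U & S = max(0, a+b−1) on (0.58, 0.10) = 0.00
(~U & S) -> P  [Reichenbach: 1 − a + a·b] with a=0.00, b=0.95 → 1.00
((P & P) & ~S) & ((~U & S) -> P) = max(0, a+b−1) on (0.80, 1.00) = 0.80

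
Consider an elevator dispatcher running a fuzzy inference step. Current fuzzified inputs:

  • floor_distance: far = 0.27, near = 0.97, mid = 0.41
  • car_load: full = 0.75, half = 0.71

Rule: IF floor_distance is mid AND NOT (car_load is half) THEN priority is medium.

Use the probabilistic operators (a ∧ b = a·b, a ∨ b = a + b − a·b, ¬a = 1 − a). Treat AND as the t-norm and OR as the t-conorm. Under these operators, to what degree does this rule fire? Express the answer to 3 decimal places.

firing strength: mid=0.41, ¬half=1−0.71=0.29; AND[a·b] → w = 0.1189

0.119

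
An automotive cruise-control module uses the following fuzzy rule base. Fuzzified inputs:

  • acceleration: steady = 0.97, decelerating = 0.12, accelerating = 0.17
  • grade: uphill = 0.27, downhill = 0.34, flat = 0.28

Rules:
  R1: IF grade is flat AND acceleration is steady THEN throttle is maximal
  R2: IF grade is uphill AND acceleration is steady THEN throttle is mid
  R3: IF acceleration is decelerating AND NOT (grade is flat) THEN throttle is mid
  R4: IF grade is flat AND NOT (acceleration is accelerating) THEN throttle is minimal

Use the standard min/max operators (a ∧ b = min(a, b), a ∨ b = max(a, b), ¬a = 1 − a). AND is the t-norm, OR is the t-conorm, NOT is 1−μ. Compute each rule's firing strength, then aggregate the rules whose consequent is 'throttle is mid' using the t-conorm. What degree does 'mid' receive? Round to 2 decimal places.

0.27

R1: flat=0.28, steady=0.97; AND[min(a, b)] → w = 0.28
R2: uphill=0.27, steady=0.97; AND[min(a, b)] → w = 0.27
R3: decelerating=0.12, ¬flat=1−0.28=0.72; AND[min(a, b)] → w = 0.12
R4: flat=0.28, ¬accelerating=1−0.17=0.83; AND[min(a, b)] → w = 0.28
Rules with consequent 'mid': {R2, R3} → strengths 0.27, 0.12
Aggregate via t-conorm [max(a, b)]: 0.27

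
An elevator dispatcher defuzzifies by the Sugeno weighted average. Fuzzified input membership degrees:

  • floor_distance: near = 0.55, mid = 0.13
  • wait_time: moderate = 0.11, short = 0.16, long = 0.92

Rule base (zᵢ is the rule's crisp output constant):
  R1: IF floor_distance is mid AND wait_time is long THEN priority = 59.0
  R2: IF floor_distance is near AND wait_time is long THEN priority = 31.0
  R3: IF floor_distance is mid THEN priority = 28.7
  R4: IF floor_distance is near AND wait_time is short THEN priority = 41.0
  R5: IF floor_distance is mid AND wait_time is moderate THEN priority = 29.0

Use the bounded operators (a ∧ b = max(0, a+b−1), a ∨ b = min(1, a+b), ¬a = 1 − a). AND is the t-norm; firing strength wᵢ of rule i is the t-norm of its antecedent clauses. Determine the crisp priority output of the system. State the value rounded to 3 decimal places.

R1 (z=59.0): mid=0.13, long=0.92; AND[max(0, a+b−1)] → w = 0.05
R2 (z=31.0): near=0.55, long=0.92; AND[max(0, a+b−1)] → w = 0.47
R3 (z=28.7): mid=0.13 → w = 0.13
R4 (z=41.0): near=0.55, short=0.16; AND[max(0, a+b−1)] → w = 0.00
R5 (z=29.0): mid=0.13, moderate=0.11; AND[max(0, a+b−1)] → w = 0.00
Weighted average = (0.05·59.0 + 0.47·31.0 + 0.13·28.7 + 0.00·41.0 + 0.00·29.0) / (0.05 + 0.47 + 0.13 + 0.00 + 0.00)
  = 21.2510 / 0.6500 = 32.694

32.694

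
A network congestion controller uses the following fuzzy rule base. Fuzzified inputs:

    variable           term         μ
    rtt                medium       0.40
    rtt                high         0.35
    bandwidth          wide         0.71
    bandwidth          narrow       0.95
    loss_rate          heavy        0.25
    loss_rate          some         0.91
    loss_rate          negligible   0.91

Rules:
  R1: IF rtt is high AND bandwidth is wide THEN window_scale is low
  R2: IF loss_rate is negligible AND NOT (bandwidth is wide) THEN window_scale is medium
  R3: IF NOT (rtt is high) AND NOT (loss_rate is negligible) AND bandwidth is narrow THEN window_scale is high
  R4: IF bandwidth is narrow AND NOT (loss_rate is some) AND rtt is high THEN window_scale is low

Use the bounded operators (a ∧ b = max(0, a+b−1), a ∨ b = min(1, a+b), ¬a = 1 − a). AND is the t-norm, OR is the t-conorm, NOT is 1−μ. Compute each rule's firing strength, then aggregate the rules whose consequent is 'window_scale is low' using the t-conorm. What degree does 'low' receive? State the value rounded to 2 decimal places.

R1: high=0.35, wide=0.71; AND[max(0, a+b−1)] → w = 0.06
R2: negligible=0.91, ¬wide=1−0.71=0.29; AND[max(0, a+b−1)] → w = 0.20
R3: ¬high=1−0.35=0.65, ¬negligible=1−0.91=0.09, narrow=0.95; AND[max(0, a+b−1)] → w = 0.00
R4: narrow=0.95, ¬some=1−0.91=0.09, high=0.35; AND[max(0, a+b−1)] → w = 0.00
Rules with consequent 'low': {R1, R4} → strengths 0.06, 0.00
Aggregate via t-conorm [min(1, a+b)]: 0.06

0.06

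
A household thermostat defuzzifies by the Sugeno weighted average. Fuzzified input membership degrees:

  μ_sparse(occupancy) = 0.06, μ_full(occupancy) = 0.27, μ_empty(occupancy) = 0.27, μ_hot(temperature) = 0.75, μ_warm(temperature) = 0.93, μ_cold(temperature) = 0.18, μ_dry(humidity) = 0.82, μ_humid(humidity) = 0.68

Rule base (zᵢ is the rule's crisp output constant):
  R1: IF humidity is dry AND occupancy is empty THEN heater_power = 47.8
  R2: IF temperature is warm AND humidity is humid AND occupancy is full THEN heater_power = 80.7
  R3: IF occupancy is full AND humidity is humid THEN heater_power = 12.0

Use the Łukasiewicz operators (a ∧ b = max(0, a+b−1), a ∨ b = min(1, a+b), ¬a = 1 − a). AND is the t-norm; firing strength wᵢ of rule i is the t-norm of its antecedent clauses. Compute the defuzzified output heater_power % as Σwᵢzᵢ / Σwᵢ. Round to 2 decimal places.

47.80

R1 (z=47.8): dry=0.82, empty=0.27; AND[max(0, a+b−1)] → w = 0.09
R2 (z=80.7): warm=0.93, humid=0.68, full=0.27; AND[max(0, a+b−1)] → w = 0.00
R3 (z=12.0): full=0.27, humid=0.68; AND[max(0, a+b−1)] → w = 0.00
Weighted average = (0.09·47.8 + 0.00·80.7 + 0.00·12.0) / (0.09 + 0.00 + 0.00)
  = 4.3020 / 0.0900 = 47.80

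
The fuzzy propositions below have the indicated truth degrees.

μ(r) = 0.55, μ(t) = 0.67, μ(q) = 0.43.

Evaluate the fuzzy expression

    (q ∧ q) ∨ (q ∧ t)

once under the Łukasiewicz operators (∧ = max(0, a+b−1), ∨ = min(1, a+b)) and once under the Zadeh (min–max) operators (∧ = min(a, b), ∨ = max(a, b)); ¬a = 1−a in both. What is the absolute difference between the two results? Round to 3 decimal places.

Under Łukasiewicz:
  q ∧ q = max(0, a+b−1) on (0.43, 0.43) = 0.00
  q ∧ t = max(0, a+b−1) on (0.43, 0.67) = 0.10
  (q ∧ q) ∨ (q ∧ t) = min(1, a+b) on (0.00, 0.10) = 0.10
  → value = 0.1000
Under Zadeh (min–max):
  q ∧ q = min(a, b) on (0.43, 0.43) = 0.43
  q ∧ t = min(a, b) on (0.43, 0.67) = 0.43
  (q ∧ q) ∨ (q ∧ t) = max(a, b) on (0.43, 0.43) = 0.43
  → value = 0.4300
|0.1000 − 0.4300| = 0.330

0.330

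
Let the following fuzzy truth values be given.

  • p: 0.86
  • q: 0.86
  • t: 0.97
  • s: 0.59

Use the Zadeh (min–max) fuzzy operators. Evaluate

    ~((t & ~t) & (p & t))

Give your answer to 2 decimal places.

0.97

~t = 1 − 0.97 = 0.03
t & ~t = min(a, b) on (0.97, 0.03) = 0.03
p & t = min(a, b) on (0.86, 0.97) = 0.86
(t & ~t) & (p & t) = min(a, b) on (0.03, 0.86) = 0.03
~((t & ~t) & (p & t)) = 1 − 0.03 = 0.97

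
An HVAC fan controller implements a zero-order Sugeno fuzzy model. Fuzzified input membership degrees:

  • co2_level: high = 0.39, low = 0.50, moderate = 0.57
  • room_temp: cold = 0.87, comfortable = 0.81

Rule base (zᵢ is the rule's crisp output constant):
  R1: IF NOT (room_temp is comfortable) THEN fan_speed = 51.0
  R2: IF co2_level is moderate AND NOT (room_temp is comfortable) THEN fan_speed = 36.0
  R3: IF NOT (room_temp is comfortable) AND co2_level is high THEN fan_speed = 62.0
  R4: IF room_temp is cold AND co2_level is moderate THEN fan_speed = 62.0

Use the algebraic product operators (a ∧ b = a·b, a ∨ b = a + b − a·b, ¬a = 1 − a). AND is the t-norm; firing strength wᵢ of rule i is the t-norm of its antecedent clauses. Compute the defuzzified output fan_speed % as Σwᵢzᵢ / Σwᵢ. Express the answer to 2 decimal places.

56.35

R1 (z=51.0): ¬comfortable=1−0.81=0.19 → w = 0.1900
R2 (z=36.0): moderate=0.57, ¬comfortable=1−0.81=0.19; AND[a·b] → w = 0.1083
R3 (z=62.0): ¬comfortable=1−0.81=0.19, high=0.39; AND[a·b] → w = 0.0741
R4 (z=62.0): cold=0.87, moderate=0.57; AND[a·b] → w = 0.4959
Weighted average = (0.1900·51.0 + 0.1083·36.0 + 0.0741·62.0 + 0.4959·62.0) / (0.1900 + 0.1083 + 0.0741 + 0.4959)
  = 48.9288 / 0.8683 = 56.35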